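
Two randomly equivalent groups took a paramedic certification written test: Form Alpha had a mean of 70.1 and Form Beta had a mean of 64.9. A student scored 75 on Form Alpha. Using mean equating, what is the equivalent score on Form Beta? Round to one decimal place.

69.8

Mean equating: y = x + (M_Y − M_X) = 75 + (64.9 − 70.1) = 69.8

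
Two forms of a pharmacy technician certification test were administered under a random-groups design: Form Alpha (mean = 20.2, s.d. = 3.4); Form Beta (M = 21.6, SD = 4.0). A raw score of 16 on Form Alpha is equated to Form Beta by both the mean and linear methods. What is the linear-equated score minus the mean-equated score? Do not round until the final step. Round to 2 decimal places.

-0.74

Mean-equated: 16 + (21.6 − 20.2) = 17.40
Linear-equated: (4.0/3.4)(16 − 20.2) + 21.6 = 16.659
Difference = 16.659 − 17.40 = -0.74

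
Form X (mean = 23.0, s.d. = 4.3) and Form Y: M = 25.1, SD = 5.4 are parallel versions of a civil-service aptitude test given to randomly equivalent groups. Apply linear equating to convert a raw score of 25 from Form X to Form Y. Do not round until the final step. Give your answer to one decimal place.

Linear equating: y = (SD_Y/SD_X)(x − M_X) + M_Y
y = (5.4/4.3)(25 − 23.0) + 25.1
y = 1.255814 × 2.0 + 25.1 = 2.5116 + 25.1 = 27.6

27.6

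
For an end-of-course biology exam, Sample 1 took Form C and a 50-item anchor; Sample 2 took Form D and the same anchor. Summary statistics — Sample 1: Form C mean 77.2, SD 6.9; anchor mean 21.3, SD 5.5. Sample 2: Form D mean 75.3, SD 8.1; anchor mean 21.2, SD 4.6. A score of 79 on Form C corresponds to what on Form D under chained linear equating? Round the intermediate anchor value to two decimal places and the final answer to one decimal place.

Form C → anchor (Sample 1): v = (5.5/6.9)(79 − 77.2) + 21.3 = 22.73
anchor → Form D (Sample 2): y = (8.1/4.6)(22.73 − 21.2) + 75.3 = 78.0

78.0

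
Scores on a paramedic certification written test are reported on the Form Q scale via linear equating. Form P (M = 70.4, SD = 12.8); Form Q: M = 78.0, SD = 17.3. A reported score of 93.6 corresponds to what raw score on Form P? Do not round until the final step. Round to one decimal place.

81.9

Invert y = (SD_Y/SD_X)(x − M_X) + M_Y:
x = (SD_X/SD_Y)(y − M_Y) + M_X = (12.8/17.3)(93.6 − 78.0) + 70.4
x = 0.739884 × 15.600 + 70.4 = 81.9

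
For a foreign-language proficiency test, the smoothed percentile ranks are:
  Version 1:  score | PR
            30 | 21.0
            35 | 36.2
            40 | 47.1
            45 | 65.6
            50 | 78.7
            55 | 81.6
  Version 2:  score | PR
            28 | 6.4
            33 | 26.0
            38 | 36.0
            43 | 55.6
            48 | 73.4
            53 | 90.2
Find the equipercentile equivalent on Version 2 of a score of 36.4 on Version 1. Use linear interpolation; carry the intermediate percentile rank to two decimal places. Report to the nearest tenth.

38.8

PR of 36.4 on Version 1: 36.2 + (36.4 − 35)/(40 − 35) × (47.1 − 36.2) = 39.25
On Version 2, PR 39.25 falls between score 38 (PR 36.0) and 43 (PR 55.6).
Interpolate: 38 + (39.25 − 36.0)/(55.6 − 36.0) × (43 − 38) = 38.8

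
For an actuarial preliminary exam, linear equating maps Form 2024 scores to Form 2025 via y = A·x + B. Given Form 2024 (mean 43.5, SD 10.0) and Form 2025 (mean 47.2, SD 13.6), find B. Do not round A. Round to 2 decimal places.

-11.96

A = SD_Y / SD_X = 13.6 / 10.0 = 1.360000
B = M_Y − A·M_X = 47.2 − 1.360000 × 43.5 = -11.96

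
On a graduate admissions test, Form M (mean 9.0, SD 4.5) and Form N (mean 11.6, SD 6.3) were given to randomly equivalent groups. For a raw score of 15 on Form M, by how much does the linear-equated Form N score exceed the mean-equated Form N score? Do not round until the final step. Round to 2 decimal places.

Mean-equated: 15 + (11.6 − 9.0) = 17.60
Linear-equated: (6.3/4.5)(15 − 9.0) + 11.6 = 20.000
Difference = 20.000 − 17.60 = 2.40

2.40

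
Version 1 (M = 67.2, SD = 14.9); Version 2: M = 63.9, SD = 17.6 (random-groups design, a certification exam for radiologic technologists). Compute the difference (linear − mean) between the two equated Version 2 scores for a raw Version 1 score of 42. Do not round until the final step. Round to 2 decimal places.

-4.57

Mean-equated: 42 + (63.9 − 67.2) = 38.70
Linear-equated: (17.6/14.9)(42 − 67.2) + 63.9 = 34.134
Difference = 34.134 − 38.70 = -4.57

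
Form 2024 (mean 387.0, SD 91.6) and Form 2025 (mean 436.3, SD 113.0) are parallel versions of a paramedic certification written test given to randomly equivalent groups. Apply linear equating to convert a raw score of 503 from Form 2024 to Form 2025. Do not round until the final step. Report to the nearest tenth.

579.4

Linear equating: y = (SD_Y/SD_X)(x − M_X) + M_Y
y = (113.0/91.6)(503 − 387.0) + 436.3
y = 1.233624 × 116.0 + 436.3 = 143.1004 + 436.3 = 579.4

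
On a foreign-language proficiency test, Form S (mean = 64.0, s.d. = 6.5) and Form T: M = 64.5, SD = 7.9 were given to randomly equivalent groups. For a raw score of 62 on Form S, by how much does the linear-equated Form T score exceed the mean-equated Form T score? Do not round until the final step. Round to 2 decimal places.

Mean-equated: 62 + (64.5 − 64.0) = 62.50
Linear-equated: (7.9/6.5)(62 − 64.0) + 64.5 = 62.069
Difference = 62.069 − 62.50 = -0.43

-0.43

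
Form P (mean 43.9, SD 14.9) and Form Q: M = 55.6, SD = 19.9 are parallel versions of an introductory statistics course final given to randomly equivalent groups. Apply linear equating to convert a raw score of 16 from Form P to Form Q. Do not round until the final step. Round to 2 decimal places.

18.34

Linear equating: y = (SD_Y/SD_X)(x − M_X) + M_Y
y = (19.9/14.9)(16 − 43.9) + 55.6
y = 1.335570 × -27.9 + 55.6 = -37.2624 + 55.6 = 18.34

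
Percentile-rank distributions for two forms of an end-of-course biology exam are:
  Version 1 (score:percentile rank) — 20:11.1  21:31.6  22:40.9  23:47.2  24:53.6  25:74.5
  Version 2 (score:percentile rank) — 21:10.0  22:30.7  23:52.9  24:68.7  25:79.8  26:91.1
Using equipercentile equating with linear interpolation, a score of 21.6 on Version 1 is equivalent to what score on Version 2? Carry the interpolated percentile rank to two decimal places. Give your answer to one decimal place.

PR of 21.6 on Version 1: 31.6 + (21.6 − 21)/(22 − 21) × (40.9 − 31.6) = 37.18
On Version 2, PR 37.18 falls between score 22 (PR 30.7) and 23 (PR 52.9).
Interpolate: 22 + (37.18 − 30.7)/(52.9 − 30.7) × (23 − 22) = 22.3

22.3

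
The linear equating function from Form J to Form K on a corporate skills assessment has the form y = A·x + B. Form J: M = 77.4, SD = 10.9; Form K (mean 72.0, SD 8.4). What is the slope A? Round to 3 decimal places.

A = SD_Y / SD_X = 8.4 / 10.9 = 0.771

0.771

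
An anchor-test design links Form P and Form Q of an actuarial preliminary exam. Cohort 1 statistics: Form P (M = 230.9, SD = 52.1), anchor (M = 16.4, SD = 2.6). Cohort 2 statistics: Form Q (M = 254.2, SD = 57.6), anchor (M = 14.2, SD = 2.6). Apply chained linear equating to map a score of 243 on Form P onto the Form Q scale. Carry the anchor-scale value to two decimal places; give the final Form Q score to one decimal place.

Form P → anchor (Cohort 1): v = (2.6/52.1)(243 − 230.9) + 16.4 = 17.00
anchor → Form Q (Cohort 2): y = (57.6/2.6)(17.00 − 14.2) + 254.2 = 316.2

316.2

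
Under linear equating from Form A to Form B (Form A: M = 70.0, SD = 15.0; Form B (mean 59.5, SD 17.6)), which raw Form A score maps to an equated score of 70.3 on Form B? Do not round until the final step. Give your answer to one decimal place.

79.2

Invert y = (SD_Y/SD_X)(x − M_X) + M_Y:
x = (SD_X/SD_Y)(y − M_Y) + M_X = (15.0/17.6)(70.3 − 59.5) + 70.0
x = 0.852273 × 10.800 + 70.0 = 79.2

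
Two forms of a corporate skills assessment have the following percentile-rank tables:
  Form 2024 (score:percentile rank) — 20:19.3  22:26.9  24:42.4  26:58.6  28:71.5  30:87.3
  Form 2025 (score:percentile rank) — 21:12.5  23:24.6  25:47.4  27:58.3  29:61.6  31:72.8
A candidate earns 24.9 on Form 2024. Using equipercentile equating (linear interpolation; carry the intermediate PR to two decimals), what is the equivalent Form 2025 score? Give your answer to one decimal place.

PR of 24.9 on Form 2024: 42.4 + (24.9 − 24)/(26 − 24) × (58.6 − 42.4) = 49.69
On Form 2025, PR 49.69 falls between score 25 (PR 47.4) and 27 (PR 58.3).
Interpolate: 25 + (49.69 − 47.4)/(58.3 − 47.4) × (27 − 25) = 25.4

25.4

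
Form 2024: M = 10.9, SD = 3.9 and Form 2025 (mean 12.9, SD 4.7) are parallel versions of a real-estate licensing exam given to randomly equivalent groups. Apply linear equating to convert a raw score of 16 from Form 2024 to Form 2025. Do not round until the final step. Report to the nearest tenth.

Linear equating: y = (SD_Y/SD_X)(x − M_X) + M_Y
y = (4.7/3.9)(16 − 10.9) + 12.9
y = 1.205128 × 5.1 + 12.9 = 6.1462 + 12.9 = 19.0

19.0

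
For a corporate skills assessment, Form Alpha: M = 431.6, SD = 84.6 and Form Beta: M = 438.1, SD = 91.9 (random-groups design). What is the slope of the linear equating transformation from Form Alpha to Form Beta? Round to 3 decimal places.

1.086

A = SD_Y / SD_X = 91.9 / 84.6 = 1.086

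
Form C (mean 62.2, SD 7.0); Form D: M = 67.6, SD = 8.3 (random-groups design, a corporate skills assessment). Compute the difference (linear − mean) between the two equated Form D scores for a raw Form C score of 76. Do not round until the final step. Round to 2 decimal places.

2.56

Mean-equated: 76 + (67.6 − 62.2) = 81.40
Linear-equated: (8.3/7.0)(76 − 62.2) + 67.6 = 83.963
Difference = 83.963 − 81.40 = 2.56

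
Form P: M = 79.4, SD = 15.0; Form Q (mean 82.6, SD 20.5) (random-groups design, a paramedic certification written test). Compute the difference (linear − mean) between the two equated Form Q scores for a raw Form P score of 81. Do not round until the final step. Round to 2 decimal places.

0.59

Mean-equated: 81 + (82.6 − 79.4) = 84.20
Linear-equated: (20.5/15.0)(81 − 79.4) + 82.6 = 84.787
Difference = 84.787 − 84.20 = 0.59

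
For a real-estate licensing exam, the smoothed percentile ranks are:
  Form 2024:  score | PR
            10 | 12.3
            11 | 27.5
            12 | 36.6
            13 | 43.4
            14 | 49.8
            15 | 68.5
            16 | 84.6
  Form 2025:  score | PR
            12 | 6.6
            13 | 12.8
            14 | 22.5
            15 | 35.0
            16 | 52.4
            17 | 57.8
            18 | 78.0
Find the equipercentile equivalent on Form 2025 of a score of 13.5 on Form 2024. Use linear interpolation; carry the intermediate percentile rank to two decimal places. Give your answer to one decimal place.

PR of 13.5 on Form 2024: 43.4 + (13.5 − 13)/(14 − 13) × (49.8 − 43.4) = 46.60
On Form 2025, PR 46.60 falls between score 15 (PR 35.0) and 16 (PR 52.4).
Interpolate: 15 + (46.60 − 35.0)/(52.4 − 35.0) × (16 − 15) = 15.7

15.7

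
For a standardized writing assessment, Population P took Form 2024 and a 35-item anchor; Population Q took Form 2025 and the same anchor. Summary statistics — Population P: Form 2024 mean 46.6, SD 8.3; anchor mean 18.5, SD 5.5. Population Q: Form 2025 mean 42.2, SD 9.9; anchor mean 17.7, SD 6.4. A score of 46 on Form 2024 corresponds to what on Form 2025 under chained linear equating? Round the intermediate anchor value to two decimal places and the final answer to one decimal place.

42.8

Form 2024 → anchor (Population P): v = (5.5/8.3)(46 − 46.6) + 18.5 = 18.10
anchor → Form 2025 (Population Q): y = (9.9/6.4)(18.10 − 17.7) + 42.2 = 42.8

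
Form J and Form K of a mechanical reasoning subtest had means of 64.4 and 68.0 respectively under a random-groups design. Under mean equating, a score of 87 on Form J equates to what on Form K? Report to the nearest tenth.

Mean equating: y = x + (M_Y − M_X) = 87 + (68.0 − 64.4) = 90.6

90.6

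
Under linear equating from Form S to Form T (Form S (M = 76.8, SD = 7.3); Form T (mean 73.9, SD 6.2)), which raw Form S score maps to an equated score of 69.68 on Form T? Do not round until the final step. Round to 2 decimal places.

Invert y = (SD_Y/SD_X)(x − M_X) + M_Y:
x = (SD_X/SD_Y)(y − M_Y) + M_X = (7.3/6.2)(69.68 − 73.9) + 76.8
x = 1.177419 × -4.220 + 76.8 = 71.83

71.83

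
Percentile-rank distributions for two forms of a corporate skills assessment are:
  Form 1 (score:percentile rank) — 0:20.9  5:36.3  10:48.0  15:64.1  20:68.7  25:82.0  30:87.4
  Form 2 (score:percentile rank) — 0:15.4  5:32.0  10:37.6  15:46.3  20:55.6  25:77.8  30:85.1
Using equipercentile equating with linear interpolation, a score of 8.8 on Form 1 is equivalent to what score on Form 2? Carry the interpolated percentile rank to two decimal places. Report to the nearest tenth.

14.4

PR of 8.8 on Form 1: 36.3 + (8.8 − 5)/(10 − 5) × (48.0 − 36.3) = 45.19
On Form 2, PR 45.19 falls between score 10 (PR 37.6) and 15 (PR 46.3).
Interpolate: 10 + (45.19 − 37.6)/(46.3 − 37.6) × (15 − 10) = 14.4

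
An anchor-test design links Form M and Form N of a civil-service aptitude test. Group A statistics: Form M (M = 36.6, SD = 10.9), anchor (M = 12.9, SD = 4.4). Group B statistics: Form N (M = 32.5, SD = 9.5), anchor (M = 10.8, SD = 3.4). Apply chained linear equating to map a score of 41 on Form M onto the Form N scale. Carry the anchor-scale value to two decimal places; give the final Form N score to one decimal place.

Form M → anchor (Group A): v = (4.4/10.9)(41 − 36.6) + 12.9 = 14.68
anchor → Form N (Group B): y = (9.5/3.4)(14.68 − 10.8) + 32.5 = 43.3

43.3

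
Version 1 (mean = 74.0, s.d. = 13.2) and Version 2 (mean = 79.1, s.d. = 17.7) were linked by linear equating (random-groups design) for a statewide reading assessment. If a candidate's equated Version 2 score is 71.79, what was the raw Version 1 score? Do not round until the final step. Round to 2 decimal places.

Invert y = (SD_Y/SD_X)(x − M_X) + M_Y:
x = (SD_X/SD_Y)(y − M_Y) + M_X = (13.2/17.7)(71.79 − 79.1) + 74.0
x = 0.745763 × -7.310 + 74.0 = 68.55

68.55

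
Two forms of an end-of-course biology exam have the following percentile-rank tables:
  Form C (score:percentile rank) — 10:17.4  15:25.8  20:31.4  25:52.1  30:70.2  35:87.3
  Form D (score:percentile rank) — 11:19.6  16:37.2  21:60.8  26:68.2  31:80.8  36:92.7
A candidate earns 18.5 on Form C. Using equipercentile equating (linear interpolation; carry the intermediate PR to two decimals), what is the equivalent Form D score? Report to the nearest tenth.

PR of 18.5 on Form C: 25.8 + (18.5 − 15)/(20 − 15) × (31.4 − 25.8) = 29.72
On Form D, PR 29.72 falls between score 11 (PR 19.6) and 16 (PR 37.2).
Interpolate: 11 + (29.72 − 19.6)/(37.2 − 19.6) × (16 − 11) = 13.9

13.9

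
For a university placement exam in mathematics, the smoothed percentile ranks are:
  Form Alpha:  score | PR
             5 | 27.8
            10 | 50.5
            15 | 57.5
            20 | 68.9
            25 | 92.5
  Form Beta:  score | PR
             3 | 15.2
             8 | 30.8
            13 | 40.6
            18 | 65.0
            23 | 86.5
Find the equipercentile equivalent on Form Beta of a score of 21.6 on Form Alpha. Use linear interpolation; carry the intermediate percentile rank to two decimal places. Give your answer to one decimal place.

PR of 21.6 on Form Alpha: 68.9 + (21.6 − 20)/(25 − 20) × (92.5 − 68.9) = 76.45
On Form Beta, PR 76.45 falls between score 18 (PR 65.0) and 23 (PR 86.5).
Interpolate: 18 + (76.45 − 65.0)/(86.5 − 65.0) × (23 − 18) = 20.7

20.7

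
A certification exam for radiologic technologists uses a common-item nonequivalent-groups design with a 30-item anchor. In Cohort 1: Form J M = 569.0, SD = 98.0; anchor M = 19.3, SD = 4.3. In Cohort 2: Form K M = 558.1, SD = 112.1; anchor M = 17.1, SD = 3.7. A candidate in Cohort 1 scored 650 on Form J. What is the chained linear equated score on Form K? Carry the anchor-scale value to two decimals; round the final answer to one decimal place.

732.3

Form J → anchor (Cohort 1): v = (4.3/98.0)(650 − 569.0) + 19.3 = 22.85
anchor → Form K (Cohort 2): y = (112.1/3.7)(22.85 − 17.1) + 558.1 = 732.3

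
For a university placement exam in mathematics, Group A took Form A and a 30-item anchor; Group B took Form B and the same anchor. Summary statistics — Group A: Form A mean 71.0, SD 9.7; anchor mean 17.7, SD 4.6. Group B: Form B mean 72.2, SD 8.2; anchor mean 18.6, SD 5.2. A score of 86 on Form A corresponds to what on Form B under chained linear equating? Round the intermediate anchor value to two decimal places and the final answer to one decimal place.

Form A → anchor (Group A): v = (4.6/9.7)(86 − 71.0) + 17.7 = 24.81
anchor → Form B (Group B): y = (8.2/5.2)(24.81 − 18.6) + 72.2 = 82.0

82.0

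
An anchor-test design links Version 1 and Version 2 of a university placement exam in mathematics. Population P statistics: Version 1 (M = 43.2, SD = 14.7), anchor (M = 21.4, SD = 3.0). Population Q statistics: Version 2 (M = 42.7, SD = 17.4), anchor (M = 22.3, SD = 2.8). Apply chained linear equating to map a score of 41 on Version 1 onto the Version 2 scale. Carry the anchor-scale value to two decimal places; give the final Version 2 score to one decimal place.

34.3

Version 1 → anchor (Population P): v = (3.0/14.7)(41 − 43.2) + 21.4 = 20.95
anchor → Version 2 (Population Q): y = (17.4/2.8)(20.95 − 22.3) + 42.7 = 34.3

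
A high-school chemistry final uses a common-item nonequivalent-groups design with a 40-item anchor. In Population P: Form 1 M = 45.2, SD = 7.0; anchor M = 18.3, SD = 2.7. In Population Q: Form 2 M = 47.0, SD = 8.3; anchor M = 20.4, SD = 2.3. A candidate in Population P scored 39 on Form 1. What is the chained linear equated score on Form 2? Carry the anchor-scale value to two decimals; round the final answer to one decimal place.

30.8

Form 1 → anchor (Population P): v = (2.7/7.0)(39 − 45.2) + 18.3 = 15.91
anchor → Form 2 (Population Q): y = (8.3/2.3)(15.91 − 20.4) + 47.0 = 30.8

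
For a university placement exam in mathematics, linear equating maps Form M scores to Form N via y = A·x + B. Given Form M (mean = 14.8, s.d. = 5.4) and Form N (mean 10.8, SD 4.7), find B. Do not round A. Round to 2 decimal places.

-2.08

A = SD_Y / SD_X = 4.7 / 5.4 = 0.870370
B = M_Y − A·M_X = 10.8 − 0.870370 × 14.8 = -2.08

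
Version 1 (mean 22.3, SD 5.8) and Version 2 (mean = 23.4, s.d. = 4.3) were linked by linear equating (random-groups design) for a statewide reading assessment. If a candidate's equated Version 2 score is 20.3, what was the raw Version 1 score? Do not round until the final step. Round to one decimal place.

18.1

Invert y = (SD_Y/SD_X)(x − M_X) + M_Y:
x = (SD_X/SD_Y)(y − M_Y) + M_X = (5.8/4.3)(20.3 − 23.4) + 22.3
x = 1.348837 × -3.100 + 22.3 = 18.1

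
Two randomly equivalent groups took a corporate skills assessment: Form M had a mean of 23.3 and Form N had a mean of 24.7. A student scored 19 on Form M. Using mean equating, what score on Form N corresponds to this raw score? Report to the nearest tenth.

Mean equating: y = x + (M_Y − M_X) = 19 + (24.7 − 23.3) = 20.4

20.4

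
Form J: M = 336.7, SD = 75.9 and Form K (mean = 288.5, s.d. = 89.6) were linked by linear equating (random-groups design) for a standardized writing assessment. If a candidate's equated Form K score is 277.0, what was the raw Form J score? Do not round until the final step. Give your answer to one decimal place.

327.0

Invert y = (SD_Y/SD_X)(x − M_X) + M_Y:
x = (SD_X/SD_Y)(y − M_Y) + M_X = (75.9/89.6)(277.0 − 288.5) + 336.7
x = 0.847098 × -11.500 + 336.7 = 327.0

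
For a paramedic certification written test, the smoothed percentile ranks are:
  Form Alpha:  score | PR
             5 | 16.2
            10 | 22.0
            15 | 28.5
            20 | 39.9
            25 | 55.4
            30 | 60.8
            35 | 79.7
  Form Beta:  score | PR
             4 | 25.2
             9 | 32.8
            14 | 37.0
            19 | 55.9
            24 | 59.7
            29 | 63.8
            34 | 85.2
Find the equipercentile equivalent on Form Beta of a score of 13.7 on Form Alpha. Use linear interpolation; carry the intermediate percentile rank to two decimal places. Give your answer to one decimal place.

5.1

PR of 13.7 on Form Alpha: 22.0 + (13.7 − 10)/(15 − 10) × (28.5 − 22.0) = 26.81
On Form Beta, PR 26.81 falls between score 4 (PR 25.2) and 9 (PR 32.8).
Interpolate: 4 + (26.81 − 25.2)/(32.8 − 25.2) × (9 − 4) = 5.1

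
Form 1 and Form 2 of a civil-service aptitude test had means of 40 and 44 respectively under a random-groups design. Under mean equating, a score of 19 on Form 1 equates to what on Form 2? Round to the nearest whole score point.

Mean equating: y = x + (M_Y − M_X) = 19 + (44 − 40) = 23

23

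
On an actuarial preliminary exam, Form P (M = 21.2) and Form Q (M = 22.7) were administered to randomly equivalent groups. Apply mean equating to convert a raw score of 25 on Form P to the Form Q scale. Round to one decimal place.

Mean equating: y = x + (M_Y − M_X) = 25 + (22.7 − 21.2) = 26.5

26.5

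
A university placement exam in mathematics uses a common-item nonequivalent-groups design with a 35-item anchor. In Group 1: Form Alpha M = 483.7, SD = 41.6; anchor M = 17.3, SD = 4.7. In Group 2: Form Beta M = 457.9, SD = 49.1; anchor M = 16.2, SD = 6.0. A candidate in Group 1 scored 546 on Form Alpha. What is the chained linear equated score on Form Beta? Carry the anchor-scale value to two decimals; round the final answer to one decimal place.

524.5

Form Alpha → anchor (Group 1): v = (4.7/41.6)(546 − 483.7) + 17.3 = 24.34
anchor → Form Beta (Group 2): y = (49.1/6.0)(24.34 − 16.2) + 457.9 = 524.5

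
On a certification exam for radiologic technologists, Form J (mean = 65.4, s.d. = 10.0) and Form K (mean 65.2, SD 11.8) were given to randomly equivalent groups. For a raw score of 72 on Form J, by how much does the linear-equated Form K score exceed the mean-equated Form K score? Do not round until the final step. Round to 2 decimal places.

Mean-equated: 72 + (65.2 − 65.4) = 71.80
Linear-equated: (11.8/10.0)(72 − 65.4) + 65.2 = 72.988
Difference = 72.988 − 71.80 = 1.19

1.19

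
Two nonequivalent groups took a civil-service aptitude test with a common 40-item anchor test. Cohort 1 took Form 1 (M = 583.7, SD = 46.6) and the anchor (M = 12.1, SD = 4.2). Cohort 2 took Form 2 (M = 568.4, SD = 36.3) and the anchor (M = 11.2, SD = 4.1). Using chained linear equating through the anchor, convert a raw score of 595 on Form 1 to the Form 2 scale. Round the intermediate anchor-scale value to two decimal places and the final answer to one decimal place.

585.4

Form 1 → anchor (Cohort 1): v = (4.2/46.6)(595 − 583.7) + 12.1 = 13.12
anchor → Form 2 (Cohort 2): y = (36.3/4.1)(13.12 − 11.2) + 568.4 = 585.4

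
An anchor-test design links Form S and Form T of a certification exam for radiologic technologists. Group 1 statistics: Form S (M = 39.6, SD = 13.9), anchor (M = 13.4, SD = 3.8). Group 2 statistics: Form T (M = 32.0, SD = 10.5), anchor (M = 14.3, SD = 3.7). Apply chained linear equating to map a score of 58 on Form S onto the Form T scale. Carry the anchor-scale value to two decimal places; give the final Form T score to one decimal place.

43.7

Form S → anchor (Group 1): v = (3.8/13.9)(58 − 39.6) + 13.4 = 18.43
anchor → Form T (Group 2): y = (10.5/3.7)(18.43 − 14.3) + 32.0 = 43.7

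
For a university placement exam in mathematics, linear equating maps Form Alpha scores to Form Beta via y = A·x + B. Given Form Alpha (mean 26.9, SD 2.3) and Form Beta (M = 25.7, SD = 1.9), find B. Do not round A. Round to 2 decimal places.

A = SD_Y / SD_X = 1.9 / 2.3 = 0.826087
B = M_Y − A·M_X = 25.7 − 0.826087 × 26.9 = 3.48

3.48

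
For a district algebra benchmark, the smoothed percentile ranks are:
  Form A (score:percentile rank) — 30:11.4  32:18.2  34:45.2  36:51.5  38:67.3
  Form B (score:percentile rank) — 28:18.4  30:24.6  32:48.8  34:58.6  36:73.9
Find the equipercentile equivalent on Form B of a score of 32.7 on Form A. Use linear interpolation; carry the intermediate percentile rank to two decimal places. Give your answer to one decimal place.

PR of 32.7 on Form A: 18.2 + (32.7 − 32)/(34 − 32) × (45.2 − 18.2) = 27.65
On Form B, PR 27.65 falls between score 30 (PR 24.6) and 32 (PR 48.8).
Interpolate: 30 + (27.65 − 24.6)/(48.8 − 24.6) × (32 − 30) = 30.3

30.3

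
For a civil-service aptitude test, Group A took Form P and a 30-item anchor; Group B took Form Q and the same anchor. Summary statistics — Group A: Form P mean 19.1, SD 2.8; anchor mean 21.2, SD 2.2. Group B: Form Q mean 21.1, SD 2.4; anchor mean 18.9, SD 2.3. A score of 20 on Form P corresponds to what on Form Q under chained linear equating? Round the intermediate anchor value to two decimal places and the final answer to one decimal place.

Form P → anchor (Group A): v = (2.2/2.8)(20 − 19.1) + 21.2 = 21.91
anchor → Form Q (Group B): y = (2.4/2.3)(21.91 − 18.9) + 21.1 = 24.2

24.2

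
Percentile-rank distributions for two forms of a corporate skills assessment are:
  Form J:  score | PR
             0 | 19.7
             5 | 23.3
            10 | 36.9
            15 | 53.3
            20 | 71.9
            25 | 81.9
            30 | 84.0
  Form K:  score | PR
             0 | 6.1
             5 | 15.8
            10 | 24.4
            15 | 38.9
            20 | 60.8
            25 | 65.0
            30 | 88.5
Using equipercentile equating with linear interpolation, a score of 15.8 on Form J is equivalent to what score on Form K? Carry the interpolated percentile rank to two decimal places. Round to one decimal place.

19.0

PR of 15.8 on Form J: 53.3 + (15.8 − 15)/(20 − 15) × (71.9 − 53.3) = 56.28
On Form K, PR 56.28 falls between score 15 (PR 38.9) and 20 (PR 60.8).
Interpolate: 15 + (56.28 − 38.9)/(60.8 − 38.9) × (20 − 15) = 19.0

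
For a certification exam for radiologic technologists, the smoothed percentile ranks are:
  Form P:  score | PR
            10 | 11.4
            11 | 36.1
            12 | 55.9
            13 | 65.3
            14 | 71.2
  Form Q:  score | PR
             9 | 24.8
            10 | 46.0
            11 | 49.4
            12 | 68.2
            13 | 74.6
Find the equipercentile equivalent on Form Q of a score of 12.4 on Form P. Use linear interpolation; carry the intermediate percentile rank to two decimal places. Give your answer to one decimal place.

11.5

PR of 12.4 on Form P: 55.9 + (12.4 − 12)/(13 − 12) × (65.3 − 55.9) = 59.66
On Form Q, PR 59.66 falls between score 11 (PR 49.4) and 12 (PR 68.2).
Interpolate: 11 + (59.66 − 49.4)/(68.2 − 49.4) × (12 − 11) = 11.5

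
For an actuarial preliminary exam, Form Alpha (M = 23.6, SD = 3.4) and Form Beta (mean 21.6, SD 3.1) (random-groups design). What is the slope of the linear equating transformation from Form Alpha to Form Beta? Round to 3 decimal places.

A = SD_Y / SD_X = 3.1 / 3.4 = 0.912

0.912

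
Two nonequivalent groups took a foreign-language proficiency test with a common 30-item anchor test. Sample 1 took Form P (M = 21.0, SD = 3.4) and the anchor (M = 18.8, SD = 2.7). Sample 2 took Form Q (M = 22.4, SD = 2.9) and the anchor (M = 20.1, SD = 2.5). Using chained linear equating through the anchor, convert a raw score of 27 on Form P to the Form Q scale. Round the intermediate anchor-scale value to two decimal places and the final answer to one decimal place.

26.4

Form P → anchor (Sample 1): v = (2.7/3.4)(27 − 21.0) + 18.8 = 23.56
anchor → Form Q (Sample 2): y = (2.9/2.5)(23.56 − 20.1) + 22.4 = 26.4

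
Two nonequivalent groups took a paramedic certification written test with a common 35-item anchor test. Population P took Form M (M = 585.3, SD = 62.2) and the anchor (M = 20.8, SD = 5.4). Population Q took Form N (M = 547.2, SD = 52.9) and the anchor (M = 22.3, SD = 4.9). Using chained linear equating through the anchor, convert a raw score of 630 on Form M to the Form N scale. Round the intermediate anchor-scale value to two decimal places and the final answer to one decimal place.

572.9

Form M → anchor (Population P): v = (5.4/62.2)(630 − 585.3) + 20.8 = 24.68
anchor → Form N (Population Q): y = (52.9/4.9)(24.68 − 22.3) + 547.2 = 572.9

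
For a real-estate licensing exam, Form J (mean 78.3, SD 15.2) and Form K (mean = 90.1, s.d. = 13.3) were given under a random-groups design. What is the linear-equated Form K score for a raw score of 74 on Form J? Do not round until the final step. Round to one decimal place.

86.3

Linear equating: y = (SD_Y/SD_X)(x − M_X) + M_Y
y = (13.3/15.2)(74 − 78.3) + 90.1
y = 0.875000 × -4.3 + 90.1 = -3.7625 + 90.1 = 86.3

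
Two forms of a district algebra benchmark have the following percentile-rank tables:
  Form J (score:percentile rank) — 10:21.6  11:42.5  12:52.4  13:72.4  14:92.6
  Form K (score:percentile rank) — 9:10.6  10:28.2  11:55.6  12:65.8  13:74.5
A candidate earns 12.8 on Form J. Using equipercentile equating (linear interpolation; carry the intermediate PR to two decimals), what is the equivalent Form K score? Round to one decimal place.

PR of 12.8 on Form J: 52.4 + (12.8 − 12)/(13 − 12) × (72.4 − 52.4) = 68.40
On Form K, PR 68.40 falls between score 12 (PR 65.8) and 13 (PR 74.5).
Interpolate: 12 + (68.40 − 65.8)/(74.5 − 65.8) × (13 − 12) = 12.3

12.3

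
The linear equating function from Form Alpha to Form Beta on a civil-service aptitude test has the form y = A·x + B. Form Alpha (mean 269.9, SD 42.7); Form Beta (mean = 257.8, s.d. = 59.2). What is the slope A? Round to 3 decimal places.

1.386

A = SD_Y / SD_X = 59.2 / 42.7 = 1.386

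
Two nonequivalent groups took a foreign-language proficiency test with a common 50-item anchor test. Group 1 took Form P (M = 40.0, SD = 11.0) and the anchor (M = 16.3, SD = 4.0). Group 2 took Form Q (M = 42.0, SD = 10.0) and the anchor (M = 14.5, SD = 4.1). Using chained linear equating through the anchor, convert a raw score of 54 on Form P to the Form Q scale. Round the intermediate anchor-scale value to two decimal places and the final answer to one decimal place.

Form P → anchor (Group 1): v = (4.0/11.0)(54 − 40.0) + 16.3 = 21.39
anchor → Form Q (Group 2): y = (10.0/4.1)(21.39 − 14.5) + 42.0 = 58.8

58.8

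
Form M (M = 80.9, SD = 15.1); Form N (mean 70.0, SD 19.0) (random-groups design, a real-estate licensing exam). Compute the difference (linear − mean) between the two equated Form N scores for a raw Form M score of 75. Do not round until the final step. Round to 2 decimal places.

Mean-equated: 75 + (70.0 − 80.9) = 64.10
Linear-equated: (19.0/15.1)(75 − 80.9) + 70.0 = 62.576
Difference = 62.576 − 64.10 = -1.52

-1.52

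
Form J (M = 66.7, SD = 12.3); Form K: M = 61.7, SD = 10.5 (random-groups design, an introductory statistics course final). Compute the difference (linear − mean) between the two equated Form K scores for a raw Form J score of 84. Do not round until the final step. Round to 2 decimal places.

-2.53

Mean-equated: 84 + (61.7 − 66.7) = 79.00
Linear-equated: (10.5/12.3)(84 − 66.7) + 61.7 = 76.468
Difference = 76.468 − 79.00 = -2.53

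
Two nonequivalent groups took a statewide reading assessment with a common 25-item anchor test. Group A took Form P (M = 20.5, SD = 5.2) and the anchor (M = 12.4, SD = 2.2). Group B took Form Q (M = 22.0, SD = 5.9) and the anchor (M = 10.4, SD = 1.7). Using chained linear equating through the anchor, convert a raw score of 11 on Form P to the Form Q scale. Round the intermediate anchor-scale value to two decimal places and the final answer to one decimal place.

Form P → anchor (Group A): v = (2.2/5.2)(11 − 20.5) + 12.4 = 8.38
anchor → Form Q (Group B): y = (5.9/1.7)(8.38 − 10.4) + 22.0 = 15.0

15.0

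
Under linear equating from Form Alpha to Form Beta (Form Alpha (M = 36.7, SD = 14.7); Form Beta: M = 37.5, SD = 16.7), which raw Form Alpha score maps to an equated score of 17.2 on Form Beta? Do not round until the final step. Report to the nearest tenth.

18.8

Invert y = (SD_Y/SD_X)(x − M_X) + M_Y:
x = (SD_X/SD_Y)(y − M_Y) + M_X = (14.7/16.7)(17.2 − 37.5) + 36.7
x = 0.880240 × -20.300 + 36.7 = 18.8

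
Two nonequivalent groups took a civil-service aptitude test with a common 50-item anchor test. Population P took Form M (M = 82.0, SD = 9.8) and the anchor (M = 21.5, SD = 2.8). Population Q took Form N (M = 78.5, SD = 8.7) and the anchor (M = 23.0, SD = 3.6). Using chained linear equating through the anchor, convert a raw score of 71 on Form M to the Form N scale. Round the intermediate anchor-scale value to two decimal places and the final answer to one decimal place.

67.3

Form M → anchor (Population P): v = (2.8/9.8)(71 − 82.0) + 21.5 = 18.36
anchor → Form N (Population Q): y = (8.7/3.6)(18.36 − 23.0) + 78.5 = 67.3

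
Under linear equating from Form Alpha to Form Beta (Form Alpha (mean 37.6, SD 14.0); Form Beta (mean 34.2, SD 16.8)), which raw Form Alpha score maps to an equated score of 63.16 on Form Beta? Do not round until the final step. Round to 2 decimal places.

Invert y = (SD_Y/SD_X)(x − M_X) + M_Y:
x = (SD_X/SD_Y)(y − M_Y) + M_X = (14.0/16.8)(63.16 − 34.2) + 37.6
x = 0.833333 × 28.960 + 37.6 = 61.73

61.73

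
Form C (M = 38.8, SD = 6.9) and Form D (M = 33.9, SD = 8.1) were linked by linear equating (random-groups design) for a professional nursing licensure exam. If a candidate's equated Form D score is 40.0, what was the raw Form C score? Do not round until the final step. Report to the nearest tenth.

44.0

Invert y = (SD_Y/SD_X)(x − M_X) + M_Y:
x = (SD_X/SD_Y)(y − M_Y) + M_X = (6.9/8.1)(40.0 − 33.9) + 38.8
x = 0.851852 × 6.100 + 38.8 = 44.0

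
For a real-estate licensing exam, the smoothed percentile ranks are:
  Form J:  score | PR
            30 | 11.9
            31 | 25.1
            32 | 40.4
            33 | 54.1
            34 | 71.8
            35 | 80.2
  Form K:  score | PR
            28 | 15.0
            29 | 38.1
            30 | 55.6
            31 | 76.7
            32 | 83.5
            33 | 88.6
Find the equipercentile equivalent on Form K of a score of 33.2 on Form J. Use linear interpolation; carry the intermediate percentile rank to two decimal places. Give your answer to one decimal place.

PR of 33.2 on Form J: 54.1 + (33.2 − 33)/(34 − 33) × (71.8 − 54.1) = 57.64
On Form K, PR 57.64 falls between score 30 (PR 55.6) and 31 (PR 76.7).
Interpolate: 30 + (57.64 − 55.6)/(76.7 − 55.6) × (31 − 30) = 30.1

30.1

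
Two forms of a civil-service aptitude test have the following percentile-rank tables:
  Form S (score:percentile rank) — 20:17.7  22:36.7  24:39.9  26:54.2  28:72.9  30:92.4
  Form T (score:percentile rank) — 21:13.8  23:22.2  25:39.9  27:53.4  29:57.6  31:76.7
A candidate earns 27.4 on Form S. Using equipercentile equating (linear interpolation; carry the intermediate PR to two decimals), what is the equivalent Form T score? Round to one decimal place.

PR of 27.4 on Form S: 54.2 + (27.4 − 26)/(28 − 26) × (72.9 − 54.2) = 67.29
On Form T, PR 67.29 falls between score 29 (PR 57.6) and 31 (PR 76.7).
Interpolate: 29 + (67.29 − 57.6)/(76.7 − 57.6) × (31 − 29) = 30.0

30.0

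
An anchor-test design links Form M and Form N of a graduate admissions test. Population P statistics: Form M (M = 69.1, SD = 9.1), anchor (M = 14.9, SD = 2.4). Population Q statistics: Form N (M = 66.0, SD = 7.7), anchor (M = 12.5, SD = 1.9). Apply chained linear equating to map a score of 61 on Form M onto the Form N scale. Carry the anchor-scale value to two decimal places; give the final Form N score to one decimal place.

Form M → anchor (Population P): v = (2.4/9.1)(61 − 69.1) + 14.9 = 12.76
anchor → Form N (Population Q): y = (7.7/1.9)(12.76 − 12.5) + 66.0 = 67.1

67.1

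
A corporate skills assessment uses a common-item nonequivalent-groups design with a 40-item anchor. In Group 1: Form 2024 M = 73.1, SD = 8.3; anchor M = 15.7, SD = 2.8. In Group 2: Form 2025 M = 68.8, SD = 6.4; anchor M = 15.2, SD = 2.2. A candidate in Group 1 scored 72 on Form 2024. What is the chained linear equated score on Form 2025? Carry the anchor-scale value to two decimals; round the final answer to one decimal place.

69.2

Form 2024 → anchor (Group 1): v = (2.8/8.3)(72 − 73.1) + 15.7 = 15.33
anchor → Form 2025 (Group 2): y = (6.4/2.2)(15.33 − 15.2) + 68.8 = 69.2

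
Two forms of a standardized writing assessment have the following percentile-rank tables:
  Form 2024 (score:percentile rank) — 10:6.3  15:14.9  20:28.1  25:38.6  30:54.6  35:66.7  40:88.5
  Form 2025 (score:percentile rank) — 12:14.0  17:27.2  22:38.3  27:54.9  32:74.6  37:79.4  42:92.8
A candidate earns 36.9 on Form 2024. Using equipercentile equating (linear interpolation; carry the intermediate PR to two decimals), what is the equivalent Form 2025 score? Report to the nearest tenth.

PR of 36.9 on Form 2024: 66.7 + (36.9 − 35)/(40 − 35) × (88.5 − 66.7) = 74.98
On Form 2025, PR 74.98 falls between score 32 (PR 74.6) and 37 (PR 79.4).
Interpolate: 32 + (74.98 − 74.6)/(79.4 − 74.6) × (37 − 32) = 32.4

32.4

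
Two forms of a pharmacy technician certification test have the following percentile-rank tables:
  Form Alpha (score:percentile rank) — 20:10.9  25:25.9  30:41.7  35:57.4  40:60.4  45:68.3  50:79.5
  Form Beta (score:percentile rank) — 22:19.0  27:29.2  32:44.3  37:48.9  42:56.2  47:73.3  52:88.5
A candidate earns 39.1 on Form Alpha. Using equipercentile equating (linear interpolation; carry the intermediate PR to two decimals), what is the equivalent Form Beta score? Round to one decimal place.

PR of 39.1 on Form Alpha: 57.4 + (39.1 − 35)/(40 − 35) × (60.4 − 57.4) = 59.86
On Form Beta, PR 59.86 falls between score 42 (PR 56.2) and 47 (PR 73.3).
Interpolate: 42 + (59.86 − 56.2)/(73.3 − 56.2) × (47 − 42) = 43.1

43.1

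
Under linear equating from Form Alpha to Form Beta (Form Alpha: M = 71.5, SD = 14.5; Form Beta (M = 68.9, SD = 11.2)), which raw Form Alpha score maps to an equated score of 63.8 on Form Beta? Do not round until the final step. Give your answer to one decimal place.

Invert y = (SD_Y/SD_X)(x − M_X) + M_Y:
x = (SD_X/SD_Y)(y − M_Y) + M_X = (14.5/11.2)(63.8 − 68.9) + 71.5
x = 1.294643 × -5.100 + 71.5 = 64.9

64.9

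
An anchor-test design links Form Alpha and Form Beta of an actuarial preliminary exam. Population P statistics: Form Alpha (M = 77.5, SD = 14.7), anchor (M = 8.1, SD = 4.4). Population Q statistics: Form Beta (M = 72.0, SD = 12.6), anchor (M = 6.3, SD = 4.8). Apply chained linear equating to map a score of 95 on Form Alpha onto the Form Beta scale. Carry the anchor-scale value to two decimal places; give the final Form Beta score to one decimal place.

Form Alpha → anchor (Population P): v = (4.4/14.7)(95 − 77.5) + 8.1 = 13.34
anchor → Form Beta (Population Q): y = (12.6/4.8)(13.34 − 6.3) + 72.0 = 90.5

90.5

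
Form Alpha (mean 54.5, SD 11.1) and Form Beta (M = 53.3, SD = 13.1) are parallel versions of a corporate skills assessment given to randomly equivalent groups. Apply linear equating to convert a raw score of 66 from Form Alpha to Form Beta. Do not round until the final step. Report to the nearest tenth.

Linear equating: y = (SD_Y/SD_X)(x − M_X) + M_Y
y = (13.1/11.1)(66 − 54.5) + 53.3
y = 1.180180 × 11.5 + 53.3 = 13.5721 + 53.3 = 66.9

66.9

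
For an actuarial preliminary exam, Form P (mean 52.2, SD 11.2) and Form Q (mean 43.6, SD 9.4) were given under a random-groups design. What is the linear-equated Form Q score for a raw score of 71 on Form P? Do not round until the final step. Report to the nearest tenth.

59.4

Linear equating: y = (SD_Y/SD_X)(x − M_X) + M_Y
y = (9.4/11.2)(71 − 52.2) + 43.6
y = 0.839286 × 18.8 + 43.6 = 15.7786 + 43.6 = 59.4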